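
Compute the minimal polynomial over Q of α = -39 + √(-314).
m_α(x) = x^2 + 78x + 1835

From α + 39 = √(-314), squaring gives (α + 39)^2 = -314, i.e. α^2 + 78α + 1521 = -314, so α^2 + 78α + 1835 = 0. The discriminant of x^2 + 78x + 1835 is (78)^2 - 4·(1835) = 6084 - 7340 = -1256, and 4·(-314) is not a perfect square in Q since -314 is squarefree and ≠ 1. Hence x^2 + 78x + 1835 is irreducible over Q and is the minimal polynomial of α.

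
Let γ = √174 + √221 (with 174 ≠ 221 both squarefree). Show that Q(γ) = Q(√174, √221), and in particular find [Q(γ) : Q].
[Q(γ) : Q] = 4 (equivalently, Q(γ) = Q(√174, √221))

Obviously Q(γ) ⊆ Q(√174, √221), and [Q(√174, √221):Q] = 4 (since 174, 221 are distinct squarefree integers > 1 with 38454 not a perfect square). To show equality we compute the minimal polynomial of γ. From γ = √174 + √221: γ^2 = 174 + 2√(38454) + 221 = 395 + 2√(38454), so γ^2 - 395 = 2√(38454); squaring, (γ^2 - 395)^2 = 4·38454, i.e. γ^4 - 790γ^2 + 156025 - 153816 = 0, i.e. γ^4 - 790γ^2 + 2209 = 0. So γ is a root of x^4 - 790x^2 + 2209. This polynomial is irreducible over Q: it has no rational root (each ±√174 ± √221 is irrational), and any factorization into two quadratics over Q would force √(38454) ∈ Q (pairing opposite roots) or √174, √221 ∈ Q (other pairings), all impossible. Hence [Q(γ):Q] = 4 = [Q(√174, √221):Q], so Q(γ) = Q(√174, √221).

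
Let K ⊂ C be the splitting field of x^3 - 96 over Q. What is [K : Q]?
[K : Q] = 6

The roots of x^3 - 96 are ∛96, ω∛96, ω^2∛96 where ω = e^(2πi/3) is a primitive cube root of unity, so K = Q(∛96, ω). Now [Q(∛96):Q] = 3 (since 96 is not a perfect cube, x^3 - 96 is irreducible) and [Q(ω):Q] = 2. Both 2 and 3 divide [K:Q], and [K:Q] ≤ 3·2 = 6, so [K:Q] = 6. (Equivalently: Q(∛96) ⊂ R but ω ∉ R, so [K : Q(∛96)] = 2.)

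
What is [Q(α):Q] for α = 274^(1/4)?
[Q(α):Q] = 4

α is a root of x^4 - 274. By Eisenstein's criterion at the prime p = 2 (which divides the constant term 274 but p^2 = 4 does not, since 274 is squarefree), x^4 - 274 is irreducible over Q. Hence [Q(α):Q] = 4.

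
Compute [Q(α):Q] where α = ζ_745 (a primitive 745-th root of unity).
[Q(α):Q] = 592

The minimal polynomial of ζ_745 over Q is the 745-th cyclotomic polynomial Φ_745(x), which is irreducible over Q and has degree φ(745) = 592. Hence [Q(α):Q] = φ(745) = 592.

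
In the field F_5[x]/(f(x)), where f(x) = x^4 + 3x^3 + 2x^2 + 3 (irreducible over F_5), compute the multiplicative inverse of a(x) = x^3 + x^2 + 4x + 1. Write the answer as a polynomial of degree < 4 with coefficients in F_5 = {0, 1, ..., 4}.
a(x)^(-1) ≡ x^3 + x^2 + 2x (mod f(x))

Since f is irreducible over F_5, F_5[x]/(f) is a field and a(x) ≠ 0 has an inverse. Apply the extended Euclidean algorithm to f(x) and a(x) in F_5[x]: f(x) = (x + 2)·a(x) + (x^2 + x + 1);  a(x) = (x)·(x^2 + x + 1) + (3x + 1);  (x^2 + x + 1) = (2x + 3)·(3x + 1) + (3). The last nonzero remainder is the constant 3 = gcd(f, a) in F_5. Back-substituting through the division chain expresses 3 = s(x)·a(x) + t(x)·f(x) with s(x) ≡ 3x^3 + 3x^2 + x (mod f), so (3x^3 + 3x^2 + x)·a(x) ≡ 3 (mod f). Multiplying by 3^(-1) ≡ 2 in F_5 gives a(x)^(-1) ≡ 2·(3x^3 + 3x^2 + x) ≡ x^3 + x^2 + 2x (mod f). Check: (x^3 + x^2 + 4x + 1)·(x^3 + x^2 + 2x) = x^6 + 2x^5 + 2x^4 + 2x^3 + 4x^2 + 2x ≡ 1 (mod x^4 + 3x^3 + 2x^2 + 3).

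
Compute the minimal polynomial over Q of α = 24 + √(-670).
m_α(x) = x^2 - 48x + 1246

From α - 24 = √(-670), squaring gives (α - 24)^2 = -670, i.e. α^2 - 48α + 576 = -670, so α^2 - 48α + 1246 = 0. The discriminant of x^2 - 48x + 1246 is (-48)^2 - 4·(1246) = 2304 - 4984 = -2680, and 4·(-670) is not a perfect square in Q since -670 is squarefree and ≠ 1. Hence x^2 - 48x + 1246 is irreducible over Q and is the minimal polynomial of α.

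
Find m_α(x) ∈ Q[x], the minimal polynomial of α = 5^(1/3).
m_α(x) = x^3 - 5

α satisfies α^3 = 5, so x^3 - 5 annihilates α. By the rational root test, a rational root p/q (in lowest terms) of x^3 - 5 would satisfy p^3 = 5 q^3, forcing q = 1 and p^3 = 5; but 5 is not a perfect cube, contradiction. A monic cubic over Q with no rational root is irreducible (any nontrivial factorization would include a linear factor). Hence x^3 - 5 is the minimal polynomial of α, and in particular [Q(α):Q] = 3.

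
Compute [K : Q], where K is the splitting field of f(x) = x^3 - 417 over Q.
[K : Q] = 6

The roots of x^3 - 417 are ∛417, ω∛417, ω^2∛417 where ω = e^(2πi/3) is a primitive cube root of unity, so K = Q(∛417, ω). Now [Q(∛417):Q] = 3 (since 417 is not a perfect cube, x^3 - 417 is irreducible) and [Q(ω):Q] = 2. Both 2 and 3 divide [K:Q], and [K:Q] ≤ 3·2 = 6, so [K:Q] = 6. (Equivalently: Q(∛417) ⊂ R but ω ∉ R, so [K : Q(∛417)] = 2.)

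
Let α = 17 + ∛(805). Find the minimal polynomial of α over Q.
m_α(x) = x^3 - 51x^2 + 867x - 5718

Set β = α - 17 = ∛(805), so β^3 = 805. Then (α - 17)^3 - 805 = 0, i.e. α is a root of g(x) = (x - 17)^3 - 805 = x^3 - 51x^2 + 867x - 5718. Since g(x) = h(x - 17) where h(x) = x^3 - 805, and h is irreducible over Q (because 805 is not a perfect cube, so h has no rational root, and a monic cubic with no rational root is irreducible), g is also irreducible (irreducibility is preserved under the substitution x → x - 17). Hence m_α(x) = x^3 - 51x^2 + 867x - 5718.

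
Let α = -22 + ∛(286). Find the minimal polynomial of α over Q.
m_α(x) = x^3 + 66x^2 + 1452x + 10362

Set β = α + 22 = ∛(286), so β^3 = 286. Then (α + 22)^3 - 286 = 0, i.e. α is a root of g(x) = (x + 22)^3 - 286 = x^3 + 66x^2 + 1452x + 10362. Since g(x) = h(x + 22) where h(x) = x^3 - 286, and h is irreducible over Q (because 286 is not a perfect cube, so h has no rational root, and a monic cubic with no rational root is irreducible), g is also irreducible (irreducibility is preserved under the substitution x → x + 22). Hence m_α(x) = x^3 + 66x^2 + 1452x + 10362.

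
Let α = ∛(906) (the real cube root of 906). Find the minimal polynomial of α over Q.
m_α(x) = x^3 - 906

α satisfies α^3 = 906, so x^3 - 906 annihilates α. By the rational root test, a rational root p/q (in lowest terms) of x^3 - 906 would satisfy p^3 = 906 q^3, forcing q = 1 and p^3 = 906; but 906 is not a perfect cube, contradiction. A monic cubic over Q with no rational root is irreducible (any nontrivial factorization would include a linear factor). Hence x^3 - 906 is the minimal polynomial of α, and in particular [Q(α):Q] = 3.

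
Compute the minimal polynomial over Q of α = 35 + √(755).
m_α(x) = x^2 - 70x + 470

From α - 35 = √(755), squaring gives (α - 35)^2 = 755, i.e. α^2 - 70α + 1225 = 755, so α^2 - 70α + 470 = 0. The discriminant of x^2 - 70x + 470 is (-70)^2 - 4·(470) = 4900 - 1880 = 3020, and 4·(755) is not a perfect square in Q since 755 is squarefree and ≠ 1. Hence x^2 - 70x + 470 is irreducible over Q and is the minimal polynomial of α.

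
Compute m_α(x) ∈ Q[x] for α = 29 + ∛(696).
m_α(x) = x^3 - 87x^2 + 2523x - 25085

Set β = α - 29 = ∛(696), so β^3 = 696. Then (α - 29)^3 - 696 = 0, i.e. α is a root of g(x) = (x - 29)^3 - 696 = x^3 - 87x^2 + 2523x - 25085. Since g(x) = h(x - 29) where h(x) = x^3 - 696, and h is irreducible over Q (because 696 is not a perfect cube, so h has no rational root, and a monic cubic with no rational root is irreducible), g is also irreducible (irreducibility is preserved under the substitution x → x - 29). Hence m_α(x) = x^3 - 87x^2 + 2523x - 25085.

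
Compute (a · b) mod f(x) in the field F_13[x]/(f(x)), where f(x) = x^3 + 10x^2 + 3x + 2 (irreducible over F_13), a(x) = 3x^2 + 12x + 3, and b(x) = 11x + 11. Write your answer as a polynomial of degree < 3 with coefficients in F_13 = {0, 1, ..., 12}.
a · b ≡ 4x^2 + x + 6 (mod f(x))

Multiply in F_13[x]: a(x)·b(x) = (3x^2 + 12x + 3)·(11x + 11) = 7x^3 + 9x^2 + 9x + 7. This has degree ≥ 3, so divide by f(x) over F_13: 7x^3 + 9x^2 + 9x + 7 = (7)·(x^3 + 10x^2 + 3x + 2) + (4x^2 + x + 6). Hence a·b ≡ 4x^2 + x + 6 (mod f). (F_13[x]/(f) is a field with 13^3 = 2197 elements since f is irreducible of degree 3.)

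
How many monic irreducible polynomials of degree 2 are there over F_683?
There are 232903 monic irreducible polynomials of degree 2 over F_683

Each element of F_{683^2} that lies in no proper subfield is a root of exactly one monic irreducible of degree 2 over F_683, and each such polynomial has 2 distinct roots in F_{683^2}. By Möbius inversion the count is N_683(2) = (1/2) Σ_{d|2} μ(2/d) · 683^d = (1/2)(μ(2)·683^1 + μ(1)·683^2) = 465806/2 = 232903.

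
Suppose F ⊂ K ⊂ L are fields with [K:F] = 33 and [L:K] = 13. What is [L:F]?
[L:F] = 429

The tower law says that for any tower of field extensions F ⊂ K ⊂ L with finite degrees, [L:F] = [L:K] · [K:F]. Here this gives [L:F] = 13 · 33 = 429.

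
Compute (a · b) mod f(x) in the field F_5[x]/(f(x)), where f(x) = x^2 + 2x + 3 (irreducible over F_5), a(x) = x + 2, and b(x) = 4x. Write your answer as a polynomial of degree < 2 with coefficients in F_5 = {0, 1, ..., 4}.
a · b ≡ 3 (mod f(x))

Multiply in F_5[x]: a(x)·b(x) = (x + 2)·(4x) = 4x^2 + 3x. This has degree ≥ 2, so divide by f(x) over F_5: 4x^2 + 3x = (4)·(x^2 + 2x + 3) + (3). Hence a·b ≡ 3 (mod f). (F_5[x]/(f) is a field with 5^2 = 25 elements since f is irreducible of degree 2.)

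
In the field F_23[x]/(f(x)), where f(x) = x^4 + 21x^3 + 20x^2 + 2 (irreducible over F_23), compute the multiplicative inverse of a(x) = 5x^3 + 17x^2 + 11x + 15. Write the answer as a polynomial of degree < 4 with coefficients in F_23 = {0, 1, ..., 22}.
a(x)^(-1) ≡ 3x^3 + x^2 + 20x + 3 (mod f(x))

Since f is irreducible over F_23, F_23[x]/(f) is a field and a(x) ≠ 0 has an inverse. Apply the extended Euclidean algorithm to f(x) and a(x) in F_23[x]: f(x) = (14x + 21)·a(x) + (15x^2 + 19x + 9);  a(x) = (8x + 14)·(15x^2 + 19x + 9) + (18x + 4);  (15x^2 + 19x + 9) = (20x + 3)·(18x + 4) + (20). The last nonzero remainder is the constant 20 = gcd(f, a) in F_23. Back-substituting through the division chain expresses 20 = s(x)·a(x) + t(x)·f(x) with s(x) ≡ 14x^3 + 20x^2 + 9x + 14 (mod f), so (14x^3 + 20x^2 + 9x + 14)·a(x) ≡ 20 (mod f). Multiplying by 20^(-1) ≡ 15 in F_23 gives a(x)^(-1) ≡ 15·(14x^3 + 20x^2 + 9x + 14) ≡ 3x^3 + x^2 + 20x + 3 (mod f). Check: (5x^3 + 17x^2 + 11x + 15)·(3x^3 + x^2 + 20x + 3) = 15x^6 + 10x^5 + 12x^4 + 20x^3 + 10x^2 + 11x + 22 ≡ 1 (mod x^4 + 21x^3 + 20x^2 + 2).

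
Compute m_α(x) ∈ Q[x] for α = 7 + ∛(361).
m_α(x) = x^3 - 21x^2 + 147x - 704

Set β = α - 7 = ∛(361), so β^3 = 361. Then (α - 7)^3 - 361 = 0, i.e. α is a root of g(x) = (x - 7)^3 - 361 = x^3 - 21x^2 + 147x - 704. Since g(x) = h(x - 7) where h(x) = x^3 - 361, and h is irreducible over Q (because 361 is not a perfect cube, so h has no rational root, and a monic cubic with no rational root is irreducible), g is also irreducible (irreducibility is preserved under the substitution x → x - 7). Hence m_α(x) = x^3 - 21x^2 + 147x - 704.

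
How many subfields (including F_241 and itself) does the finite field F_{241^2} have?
F_{241^2} has 2 subfields

The subfields of F_{p^n} are exactly the fields F_{p^d} for d | n (each is the fixed field of the unique index-d subgroup of Gal(F_{p^n}/F_p) ≅ Z/nZ). The divisors of n = 2 are {1, 2}, giving 2 subfields: F_{241^1}, F_{241^2}.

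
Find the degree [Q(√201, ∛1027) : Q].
[Q(√201, ∛1027) : Q] = 6

Let L = Q(√201, ∛1027). Since Q(√201) ⊂ L and [Q(√201):Q] = 2, the tower law gives 2 | [L:Q]. Likewise Q(∛1027) ⊂ L with [Q(∛1027):Q] = 3 (because 1027 is not a perfect cube), so 3 | [L:Q]. As gcd(2,3) = 1, [L:Q] is divisible by 6. Conversely L is generated over Q by √201 and ∛1027, so [L:Q] ≤ 2·3 = 6. Therefore [Q(√201, ∛1027) : Q] = 6.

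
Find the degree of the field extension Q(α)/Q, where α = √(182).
[Q(α):Q] = 2

[Q(α):Q] equals the degree of the minimal polynomial of α. Here α^2 = 182 and x^2 - 182 is irreducible (d = 182 is squarefree, ≠ 1, hence not a square), so deg(m_α) = 2. Thus [Q(α):Q] = 2.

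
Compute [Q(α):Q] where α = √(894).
[Q(α):Q] = 2

[Q(α):Q] equals the degree of the minimal polynomial of α. Here α^2 = 894 and x^2 - 894 is irreducible (d = 894 is squarefree, ≠ 1, hence not a square), so deg(m_α) = 2. Thus [Q(α):Q] = 2.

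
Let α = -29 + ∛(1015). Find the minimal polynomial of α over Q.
m_α(x) = x^3 + 87x^2 + 2523x + 23374

Set β = α + 29 = ∛(1015), so β^3 = 1015. Then (α + 29)^3 - 1015 = 0, i.e. α is a root of g(x) = (x + 29)^3 - 1015 = x^3 + 87x^2 + 2523x + 23374. Since g(x) = h(x + 29) where h(x) = x^3 - 1015, and h is irreducible over Q (because 1015 is not a perfect cube, so h has no rational root, and a monic cubic with no rational root is irreducible), g is also irreducible (irreducibility is preserved under the substitution x → x + 29). Hence m_α(x) = x^3 + 87x^2 + 2523x + 23374.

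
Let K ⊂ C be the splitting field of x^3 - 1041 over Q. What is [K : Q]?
[K : Q] = 6

The roots of x^3 - 1041 are ∛1041, ω∛1041, ω^2∛1041 where ω = e^(2πi/3) is a primitive cube root of unity, so K = Q(∛1041, ω). Now [Q(∛1041):Q] = 3 (since 1041 is not a perfect cube, x^3 - 1041 is irreducible) and [Q(ω):Q] = 2. Both 2 and 3 divide [K:Q], and [K:Q] ≤ 3·2 = 6, so [K:Q] = 6. (Equivalently: Q(∛1041) ⊂ R but ω ∉ R, so [K : Q(∛1041)] = 2.)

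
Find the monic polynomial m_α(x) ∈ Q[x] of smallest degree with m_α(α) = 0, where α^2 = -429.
m_α(x) = x^2 + 429

α satisfies α^2 + 429 = 0, so x^2 + 429 annihilates α. Since d = -429 is squarefree and ≠ 1, it is not a perfect square in Q, so x^2 + 429 has no rational root and is therefore irreducible over Q (a degree-2 polynomial over a field is irreducible iff it has no root). Hence m_α(x) = x^2 + 429.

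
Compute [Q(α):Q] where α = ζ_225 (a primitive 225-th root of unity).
[Q(α):Q] = 120

The minimal polynomial of ζ_225 over Q is the 225-th cyclotomic polynomial Φ_225(x), which is irreducible over Q and has degree φ(225) = 120. Hence [Q(α):Q] = φ(225) = 120.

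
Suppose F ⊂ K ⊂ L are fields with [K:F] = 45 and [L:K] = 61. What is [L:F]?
[L:F] = 2745

The tower law says that for any tower of field extensions F ⊂ K ⊂ L with finite degrees, [L:F] = [L:K] · [K:F]. Here this gives [L:F] = 61 · 45 = 2745.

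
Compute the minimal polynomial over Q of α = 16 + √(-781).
m_α(x) = x^2 - 32x + 1037

From α - 16 = √(-781), squaring gives (α - 16)^2 = -781, i.e. α^2 - 32α + 256 = -781, so α^2 - 32α + 1037 = 0. The discriminant of x^2 - 32x + 1037 is (-32)^2 - 4·(1037) = 1024 - 4148 = -3124, and 4·(-781) is not a perfect square in Q since -781 is squarefree and ≠ 1. Hence x^2 - 32x + 1037 is irreducible over Q and is the minimal polynomial of α.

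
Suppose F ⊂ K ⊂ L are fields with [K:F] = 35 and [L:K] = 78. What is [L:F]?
[L:F] = 2730

The tower law says that for any tower of field extensions F ⊂ K ⊂ L with finite degrees, [L:F] = [L:K] · [K:F]. Here this gives [L:F] = 78 · 35 = 2730.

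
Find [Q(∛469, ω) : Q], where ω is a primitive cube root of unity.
[Q(∛469, ω) : Q] = 6

[Q(∛469):Q] = 3 (min poly x^3 - 469, irreducible since 469 is not a perfect cube). [Q(ω):Q] = 2 (min poly x^2 + x + 1). Since Q(∛469) ⊂ R and ω ∉ R, we have ω ∉ Q(∛469), so x^2 + x + 1 remains irreducible over Q(∛469) and [Q(∛469, ω) : Q(∛469)] = 2. By the tower law, [Q(∛469, ω) : Q] = 3 · 2 = 6. (In fact Q(∛469, ω) is the splitting field of x^3 - 469 over Q.)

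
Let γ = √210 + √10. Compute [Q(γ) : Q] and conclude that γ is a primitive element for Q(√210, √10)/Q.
[Q(γ) : Q] = 4 (equivalently, Q(γ) = Q(√210, √10))

Obviously Q(γ) ⊆ Q(√210, √10), and [Q(√210, √10):Q] = 4 (since 210, 10 are distinct squarefree integers > 1 with 2100 not a perfect square). To show equality we compute the minimal polynomial of γ. From γ = √210 + √10: γ^2 = 210 + 2√(2100) + 10 = 220 + 2√(2100), so γ^2 - 220 = 2√(2100); squaring, (γ^2 - 220)^2 = 4·2100, i.e. γ^4 - 440γ^2 + 48400 - 8400 = 0, i.e. γ^4 - 440γ^2 + 40000 = 0. So γ is a root of x^4 - 440x^2 + 40000. This polynomial is irreducible over Q: it has no rational root (each ±√210 ± √10 is irrational), and any factorization into two quadratics over Q would force √(2100) ∈ Q (pairing opposite roots) or √210, √10 ∈ Q (other pairings), all impossible. Hence [Q(γ):Q] = 4 = [Q(√210, √10):Q], so Q(γ) = Q(√210, √10).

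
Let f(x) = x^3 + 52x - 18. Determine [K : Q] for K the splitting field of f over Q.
[K : Q] = 6

By the rational root test, any rational root of the monic integer polynomial f(x) = x^3 + 52x - 18 must be an integer dividing the constant term -18, i.e. one of ±{1, 2, 3, 6, 9, 18}. Evaluating: f(1) = 35, f(-1) = -71, f(2) = 94, f(-2) = -130, f(3) = 165, f(-3) = -201, f(6) = 510, f(-6) = -546, f(9) = 1179, f(-9) = -1215, f(18) = 6750, f(-18) = -6786; none is 0, so f has no rational root and is therefore irreducible over Q (a cubic with no linear factor over a field is irreducible). For an irreducible cubic, the Galois group is A_3 or S_3 according as the discriminant disc(f) = -4a^3 - 27b^2 = -4·(52)^3 - 27·(-18)^2 = -571180 is or is not a square in Q. Here disc(f) = -571180 is not a perfect square in Q, so the Galois group of f over Q is not contained in A_3 and must be all of S_3. The splitting field has degree |S_3| = 6 over Q, so [K : Q] = 6.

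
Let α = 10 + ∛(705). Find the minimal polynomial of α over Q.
m_α(x) = x^3 - 30x^2 + 300x - 1705

Set β = α - 10 = ∛(705), so β^3 = 705. Then (α - 10)^3 - 705 = 0, i.e. α is a root of g(x) = (x - 10)^3 - 705 = x^3 - 30x^2 + 300x - 1705. Since g(x) = h(x - 10) where h(x) = x^3 - 705, and h is irreducible over Q (because 705 is not a perfect cube, so h has no rational root, and a monic cubic with no rational root is irreducible), g is also irreducible (irreducibility is preserved under the substitution x → x - 10). Hence m_α(x) = x^3 - 30x^2 + 300x - 1705.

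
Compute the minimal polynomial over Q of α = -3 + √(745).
m_α(x) = x^2 + 6x - 736

From α + 3 = √(745), squaring gives (α + 3)^2 = 745, i.e. α^2 + 6α + 9 = 745, so α^2 + 6α - 736 = 0. The discriminant of x^2 + 6x - 736 is (6)^2 - 4·(-736) = 36 + 2944 = 2980, and 4·(745) is not a perfect square in Q since 745 is squarefree and ≠ 1. Hence x^2 + 6x - 736 is irreducible over Q and is the minimal polynomial of α.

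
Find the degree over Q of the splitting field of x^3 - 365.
[K : Q] = 6

The roots of x^3 - 365 are ∛365, ω∛365, ω^2∛365 where ω = e^(2πi/3) is a primitive cube root of unity, so K = Q(∛365, ω). Now [Q(∛365):Q] = 3 (since 365 is not a perfect cube, x^3 - 365 is irreducible) and [Q(ω):Q] = 2. Both 2 and 3 divide [K:Q], and [K:Q] ≤ 3·2 = 6, so [K:Q] = 6. (Equivalently: Q(∛365) ⊂ R but ω ∉ R, so [K : Q(∛365)] = 2.)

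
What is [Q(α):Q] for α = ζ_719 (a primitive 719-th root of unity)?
[Q(α):Q] = 718

The minimal polynomial of ζ_719 over Q is the 719-th cyclotomic polynomial Φ_719(x), which is irreducible over Q and has degree φ(719) = 718. Hence [Q(α):Q] = φ(719) = 718.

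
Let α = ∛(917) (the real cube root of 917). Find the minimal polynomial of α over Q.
m_α(x) = x^3 - 917

α satisfies α^3 = 917, so x^3 - 917 annihilates α. By the rational root test, a rational root p/q (in lowest terms) of x^3 - 917 would satisfy p^3 = 917 q^3, forcing q = 1 and p^3 = 917; but 917 is not a perfect cube, contradiction. A monic cubic over Q with no rational root is irreducible (any nontrivial factorization would include a linear factor). Hence x^3 - 917 is the minimal polynomial of α, and in particular [Q(α):Q] = 3.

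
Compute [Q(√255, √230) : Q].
[Q(√255, √230) : Q] = 4

[Q(√255):Q] = 2 (min poly x^2 - 255, irreducible since 255 is squarefree > 1). For the top step, suppose √230 ∈ Q(√255), say √230 = c + d√255 with c, d ∈ Q. Squaring: 230 = c^2 + 255d^2 + 2cd√255. Since √255 ∉ Q this forces 2cd = 0. If d = 0 then √230 = c ∈ Q, contradicting 230 squarefree > 1. If c = 0 then 230 = 255d^2, so 255·230 = (255d)^2 is a perfect square in Q — but 255·230 = 58650 is not a perfect square (since 255 and 230 are distinct squarefree integers). Contradiction. Hence √230 ∉ Q(√255), so x^2 - 230 stays irreducible over Q(√255) and [Q(√255, √230) : Q(√255)] = 2. By the tower law, [Q(√255, √230) : Q] = 2 · 2 = 4.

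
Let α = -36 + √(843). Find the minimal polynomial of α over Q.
m_α(x) = x^2 + 72x + 453

From α + 36 = √(843), squaring gives (α + 36)^2 = 843, i.e. α^2 + 72α + 1296 = 843, so α^2 + 72α + 453 = 0. The discriminant of x^2 + 72x + 453 is (72)^2 - 4·(453) = 5184 - 1812 = 3372, and 4·(843) is not a perfect square in Q since 843 is squarefree and ≠ 1. Hence x^2 + 72x + 453 is irreducible over Q and is the minimal polynomial of α.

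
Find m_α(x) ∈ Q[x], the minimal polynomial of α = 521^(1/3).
m_α(x) = x^3 - 521

α satisfies α^3 = 521, so x^3 - 521 annihilates α. By the rational root test, a rational root p/q (in lowest terms) of x^3 - 521 would satisfy p^3 = 521 q^3, forcing q = 1 and p^3 = 521; but 521 is not a perfect cube, contradiction. A monic cubic over Q with no rational root is irreducible (any nontrivial factorization would include a linear factor). Hence x^3 - 521 is the minimal polynomial of α, and in particular [Q(α):Q] = 3.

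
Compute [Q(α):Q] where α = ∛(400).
[Q(α):Q] = 3

The minimal polynomial of α is x^3 - 400, irreducible over Q since 400 is not a perfect cube (so x^3 - 400 has no rational root). Hence [Q(α):Q] = deg(m_α) = 3.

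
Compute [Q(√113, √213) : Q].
[Q(√113, √213) : Q] = 4

[Q(√113):Q] = 2 (min poly x^2 - 113, irreducible since 113 is squarefree > 1). For the top step, suppose √213 ∈ Q(√113), say √213 = c + d√113 with c, d ∈ Q. Squaring: 213 = c^2 + 113d^2 + 2cd√113. Since √113 ∉ Q this forces 2cd = 0. If d = 0 then √213 = c ∈ Q, contradicting 213 squarefree > 1. If c = 0 then 213 = 113d^2, so 113·213 = (113d)^2 is a perfect square in Q — but 113·213 = 24069 is not a perfect square (since 113 and 213 are distinct squarefree integers). Contradiction. Hence √213 ∉ Q(√113), so x^2 - 213 stays irreducible over Q(√113) and [Q(√113, √213) : Q(√113)] = 2. By the tower law, [Q(√113, √213) : Q] = 2 · 2 = 4.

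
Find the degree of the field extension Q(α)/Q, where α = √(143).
[Q(α):Q] = 2

[Q(α):Q] equals the degree of the minimal polynomial of α. Here α^2 = 143 and x^2 - 143 is irreducible (d = 143 is squarefree, ≠ 1, hence not a square), so deg(m_α) = 2. Thus [Q(α):Q] = 2.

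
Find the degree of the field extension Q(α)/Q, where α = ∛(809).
[Q(α):Q] = 3

The minimal polynomial of α is x^3 - 809, irreducible over Q since 809 is not a perfect cube (so x^3 - 809 has no rational root). Hence [Q(α):Q] = deg(m_α) = 3.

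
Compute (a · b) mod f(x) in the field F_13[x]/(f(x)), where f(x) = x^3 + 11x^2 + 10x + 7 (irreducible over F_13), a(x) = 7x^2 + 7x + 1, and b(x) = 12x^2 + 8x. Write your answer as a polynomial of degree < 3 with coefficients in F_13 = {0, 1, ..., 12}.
a · b ≡ 6x + 2 (mod f(x))

Multiply in F_13[x]: a(x)·b(x) = (7x^2 + 7x + 1)·(12x^2 + 8x) = 6x^4 + 10x^3 + 3x^2 + 8x. This has degree ≥ 3, so divide by f(x) over F_13: 6x^4 + 10x^3 + 3x^2 + 8x = (6x + 9)·(x^3 + 11x^2 + 10x + 7) + (6x + 2). Hence a·b ≡ 6x + 2 (mod f). (F_13[x]/(f) is a field with 13^3 = 2197 elements since f is irreducible of degree 3.)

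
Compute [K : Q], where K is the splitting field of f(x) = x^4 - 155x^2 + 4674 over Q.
[K : Q] = 4

Solving the quadratic in x^2: x^2 = (155 ± √(155^2 - 4·4674))/2 = (155 ± √5329)/2 = (155 ± 73)/2, giving x^2 = 114 or x^2 = 41. So f(x) = (x^2 - 114)(x^2 - 41) and the roots of f are ±√114, ±√41. Hence the splitting field is K = Q(√114, √41). Since 114 and 41 are distinct squarefree integers > 1, their product 4674 is not a perfect square, so √41 ∉ Q(√114). By the tower law [K:Q] = [Q(√114,√41):Q(√114)] · [Q(√114):Q] = 2 · 2 = 4.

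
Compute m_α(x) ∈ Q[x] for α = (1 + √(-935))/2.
m_α(x) = x^2 - x + 234

From 2α - 1 = √(-935), squaring gives (2α - 1)^2 = -935, i.e. 4α^2 - 4α + 1 = -935, so α^2 - α + (1 + 935)/4 = 0. Since -935 ≡ 1 (mod 4), (1 + 935)/4 = 234 ∈ Z. The polynomial x^2 - x + 234 has discriminant 1 - 4·(234) = -935, which is not a perfect square in Q (d = -935 is squarefree and ≠ 1), so x^2 - x + 234 is irreducible over Q. It is the minimal polynomial of α.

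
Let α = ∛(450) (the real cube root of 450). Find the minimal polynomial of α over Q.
m_α(x) = x^3 - 450

α satisfies α^3 = 450, so x^3 - 450 annihilates α. By the rational root test, a rational root p/q (in lowest terms) of x^3 - 450 would satisfy p^3 = 450 q^3, forcing q = 1 and p^3 = 450; but 450 is not a perfect cube, contradiction. A monic cubic over Q with no rational root is irreducible (any nontrivial factorization would include a linear factor). Hence x^3 - 450 is the minimal polynomial of α, and in particular [Q(α):Q] = 3.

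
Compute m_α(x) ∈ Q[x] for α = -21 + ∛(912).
m_α(x) = x^3 + 63x^2 + 1323x + 8349

Set β = α + 21 = ∛(912), so β^3 = 912. Then (α + 21)^3 - 912 = 0, i.e. α is a root of g(x) = (x + 21)^3 - 912 = x^3 + 63x^2 + 1323x + 8349. Since g(x) = h(x + 21) where h(x) = x^3 - 912, and h is irreducible over Q (because 912 is not a perfect cube, so h has no rational root, and a monic cubic with no rational root is irreducible), g is also irreducible (irreducibility is preserved under the substitution x → x + 21). Hence m_α(x) = x^3 + 63x^2 + 1323x + 8349.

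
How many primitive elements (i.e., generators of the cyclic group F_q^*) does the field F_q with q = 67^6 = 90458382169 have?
There are φ(90458382168) = 21395404800 primitive elements

F_q^* is cyclic of order q - 1 = 90458382168. A cyclic group of order m has exactly φ(m) generators. Here m = 90458382168 = 2^3 · 3^2 · 7^2 · 11 · 17 · 31 · 4423, so the number of primitive elements is φ(90458382168) = 21395404800.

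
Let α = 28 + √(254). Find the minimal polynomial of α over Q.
m_α(x) = x^2 - 56x + 530

From α - 28 = √(254), squaring gives (α - 28)^2 = 254, i.e. α^2 - 56α + 784 = 254, so α^2 - 56α + 530 = 0. The discriminant of x^2 - 56x + 530 is (-56)^2 - 4·(530) = 3136 - 2120 = 1016, and 4·(254) is not a perfect square in Q since 254 is squarefree and ≠ 1. Hence x^2 - 56x + 530 is irreducible over Q and is the minimal polynomial of α.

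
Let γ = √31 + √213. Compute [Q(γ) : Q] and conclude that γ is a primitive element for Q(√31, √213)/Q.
[Q(γ) : Q] = 4 (equivalently, Q(γ) = Q(√31, √213))

Obviously Q(γ) ⊆ Q(√31, √213), and [Q(√31, √213):Q] = 4 (since 31, 213 are distinct squarefree integers > 1 with 6603 not a perfect square). To show equality we compute the minimal polynomial of γ. From γ = √31 + √213: γ^2 = 31 + 2√(6603) + 213 = 244 + 2√(6603), so γ^2 - 244 = 2√(6603); squaring, (γ^2 - 244)^2 = 4·6603, i.e. γ^4 - 488γ^2 + 59536 - 26412 = 0, i.e. γ^4 - 488γ^2 + 33124 = 0. So γ is a root of x^4 - 488x^2 + 33124. This polynomial is irreducible over Q: it has no rational root (each ±√31 ± √213 is irrational), and any factorization into two quadratics over Q would force √(6603) ∈ Q (pairing opposite roots) or √31, √213 ∈ Q (other pairings), all impossible. Hence [Q(γ):Q] = 4 = [Q(√31, √213):Q], so Q(γ) = Q(√31, √213).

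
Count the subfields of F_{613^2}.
F_{613^2} has 2 subfields

The subfields of F_{p^n} are exactly the fields F_{p^d} for d | n (each is the fixed field of the unique index-d subgroup of Gal(F_{p^n}/F_p) ≅ Z/nZ). The divisors of n = 2 are {1, 2}, giving 2 subfields: F_{613^1}, F_{613^2}.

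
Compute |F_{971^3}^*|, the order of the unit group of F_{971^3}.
|F_{971^3}^*| = 915498610

F_{971^3} has 971^3 = 915498611 elements; its multiplicative group consists of all nonzero elements, so |F_{971^3}^*| = 915498611 - 1 = 915498610. (It is cyclic since any finite subgroup of the multiplicative group of a field is cyclic.)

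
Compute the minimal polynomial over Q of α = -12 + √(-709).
m_α(x) = x^2 + 24x + 853

From α + 12 = √(-709), squaring gives (α + 12)^2 = -709, i.e. α^2 + 24α + 144 = -709, so α^2 + 24α + 853 = 0. The discriminant of x^2 + 24x + 853 is (24)^2 - 4·(853) = 576 - 3412 = -2836, and 4·(-709) is not a perfect square in Q since -709 is squarefree and ≠ 1. Hence x^2 + 24x + 853 is irreducible over Q and is the minimal polynomial of α.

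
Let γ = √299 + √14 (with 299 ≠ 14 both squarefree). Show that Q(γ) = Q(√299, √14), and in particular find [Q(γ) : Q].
[Q(γ) : Q] = 4 (equivalently, Q(γ) = Q(√299, √14))

Obviously Q(γ) ⊆ Q(√299, √14), and [Q(√299, √14):Q] = 4 (since 299, 14 are distinct squarefree integers > 1 with 4186 not a perfect square). To show equality we compute the minimal polynomial of γ. From γ = √299 + √14: γ^2 = 299 + 2√(4186) + 14 = 313 + 2√(4186), so γ^2 - 313 = 2√(4186); squaring, (γ^2 - 313)^2 = 4·4186, i.e. γ^4 - 626γ^2 + 97969 - 16744 = 0, i.e. γ^4 - 626γ^2 + 81225 = 0. So γ is a root of x^4 - 626x^2 + 81225. This polynomial is irreducible over Q: it has no rational root (each ±√299 ± √14 is irrational), and any factorization into two quadratics over Q would force √(4186) ∈ Q (pairing opposite roots) or √299, √14 ∈ Q (other pairings), all impossible. Hence [Q(γ):Q] = 4 = [Q(√299, √14):Q], so Q(γ) = Q(√299, √14).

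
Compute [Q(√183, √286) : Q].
[Q(√183, √286) : Q] = 4

[Q(√183):Q] = 2 (min poly x^2 - 183, irreducible since 183 is squarefree > 1). For the top step, suppose √286 ∈ Q(√183), say √286 = c + d√183 with c, d ∈ Q. Squaring: 286 = c^2 + 183d^2 + 2cd√183. Since √183 ∉ Q this forces 2cd = 0. If d = 0 then √286 = c ∈ Q, contradicting 286 squarefree > 1. If c = 0 then 286 = 183d^2, so 183·286 = (183d)^2 is a perfect square in Q — but 183·286 = 52338 is not a perfect square (since 183 and 286 are distinct squarefree integers). Contradiction. Hence √286 ∉ Q(√183), so x^2 - 286 stays irreducible over Q(√183) and [Q(√183, √286) : Q(√183)] = 2. By the tower law, [Q(√183, √286) : Q] = 2 · 2 = 4.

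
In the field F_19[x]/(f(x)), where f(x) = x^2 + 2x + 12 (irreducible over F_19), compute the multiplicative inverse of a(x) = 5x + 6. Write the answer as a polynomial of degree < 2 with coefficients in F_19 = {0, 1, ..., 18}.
a(x)^(-1) ≡ 9x + 11 (mod f(x))

Since f is irreducible over F_19, F_19[x]/(f) is a field and a(x) ≠ 0 has an inverse. Apply the extended Euclidean algorithm to f(x) and a(x) in F_19[x]: f(x) = (4x + 7)·a(x) + (8). The last nonzero remainder is the constant 8 = gcd(f, a) in F_19. Back-substituting through the division chain expresses 8 = s(x)·a(x) + t(x)·f(x) with s(x) ≡ 15x + 12 (mod f), so (15x + 12)·a(x) ≡ 8 (mod f). Multiplying by 8^(-1) ≡ 12 in F_19 gives a(x)^(-1) ≡ 12·(15x + 12) ≡ 9x + 11 (mod f). Check: (5x + 6)·(9x + 11) = 7x^2 + 14x + 9 ≡ 1 (mod x^2 + 2x + 12).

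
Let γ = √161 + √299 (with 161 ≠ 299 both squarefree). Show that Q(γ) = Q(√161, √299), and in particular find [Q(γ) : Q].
[Q(γ) : Q] = 4 (equivalently, Q(γ) = Q(√161, √299))

Obviously Q(γ) ⊆ Q(√161, √299), and [Q(√161, √299):Q] = 4 (since 161, 299 are distinct squarefree integers > 1 with 48139 not a perfect square). To show equality we compute the minimal polynomial of γ. From γ = √161 + √299: γ^2 = 161 + 2√(48139) + 299 = 460 + 2√(48139), so γ^2 - 460 = 2√(48139); squaring, (γ^2 - 460)^2 = 4·48139, i.e. γ^4 - 920γ^2 + 211600 - 192556 = 0, i.e. γ^4 - 920γ^2 + 19044 = 0. So γ is a root of x^4 - 920x^2 + 19044. This polynomial is irreducible over Q: it has no rational root (each ±√161 ± √299 is irrational), and any factorization into two quadratics over Q would force √(48139) ∈ Q (pairing opposite roots) or √161, √299 ∈ Q (other pairings), all impossible. Hence [Q(γ):Q] = 4 = [Q(√161, √299):Q], so Q(γ) = Q(√161, √299).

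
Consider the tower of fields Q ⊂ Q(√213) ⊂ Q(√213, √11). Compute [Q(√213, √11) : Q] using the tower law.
[Q(√213, √11) : Q] = 4

[Q(√213):Q] = 2 (min poly x^2 - 213, irreducible since 213 is squarefree > 1). For the top step, suppose √11 ∈ Q(√213), say √11 = c + d√213 with c, d ∈ Q. Squaring: 11 = c^2 + 213d^2 + 2cd√213. Since √213 ∉ Q this forces 2cd = 0. If d = 0 then √11 = c ∈ Q, contradicting 11 squarefree > 1. If c = 0 then 11 = 213d^2, so 213·11 = (213d)^2 is a perfect square in Q — but 213·11 = 2343 is not a perfect square (since 213 and 11 are distinct squarefree integers). Contradiction. Hence √11 ∉ Q(√213), so x^2 - 11 stays irreducible over Q(√213) and [Q(√213, √11) : Q(√213)] = 2. By the tower law, [Q(√213, √11) : Q] = 2 · 2 = 4.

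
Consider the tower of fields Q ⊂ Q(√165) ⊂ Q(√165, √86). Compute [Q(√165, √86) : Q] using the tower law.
[Q(√165, √86) : Q] = 4

[Q(√165):Q] = 2 (min poly x^2 - 165, irreducible since 165 is squarefree > 1). For the top step, suppose √86 ∈ Q(√165), say √86 = c + d√165 with c, d ∈ Q. Squaring: 86 = c^2 + 165d^2 + 2cd√165. Since √165 ∉ Q this forces 2cd = 0. If d = 0 then √86 = c ∈ Q, contradicting 86 squarefree > 1. If c = 0 then 86 = 165d^2, so 165·86 = (165d)^2 is a perfect square in Q — but 165·86 = 14190 is not a perfect square (since 165 and 86 are distinct squarefree integers). Contradiction. Hence √86 ∉ Q(√165), so x^2 - 86 stays irreducible over Q(√165) and [Q(√165, √86) : Q(√165)] = 2. By the tower law, [Q(√165, √86) : Q] = 2 · 2 = 4.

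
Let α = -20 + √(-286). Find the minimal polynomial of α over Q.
m_α(x) = x^2 + 40x + 686

From α + 20 = √(-286), squaring gives (α + 20)^2 = -286, i.e. α^2 + 40α + 400 = -286, so α^2 + 40α + 686 = 0. The discriminant of x^2 + 40x + 686 is (40)^2 - 4·(686) = 1600 - 2744 = -1144, and 4·(-286) is not a perfect square in Q since -286 is squarefree and ≠ 1. Hence x^2 + 40x + 686 is irreducible over Q and is the minimal polynomial of α.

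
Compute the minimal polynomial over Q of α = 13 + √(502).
m_α(x) = x^2 - 26x - 333

From α - 13 = √(502), squaring gives (α - 13)^2 = 502, i.e. α^2 - 26α + 169 = 502, so α^2 - 26α - 333 = 0. The discriminant of x^2 - 26x - 333 is (-26)^2 - 4·(-333) = 676 + 1332 = 2008, and 4·(502) is not a perfect square in Q since 502 is squarefree and ≠ 1. Hence x^2 - 26x - 333 is irreducible over Q and is the minimal polynomial of α.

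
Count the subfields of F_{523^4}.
F_{523^4} has 3 subfields

The subfields of F_{p^n} are exactly the fields F_{p^d} for d | n (each is the fixed field of the unique index-d subgroup of Gal(F_{p^n}/F_p) ≅ Z/nZ). The divisors of n = 4 are {1, 2, 4}, giving 3 subfields: F_{523^1}, F_{523^2}, F_{523^4}.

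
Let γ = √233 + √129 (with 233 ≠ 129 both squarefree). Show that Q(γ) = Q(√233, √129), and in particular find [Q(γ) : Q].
[Q(γ) : Q] = 4 (equivalently, Q(γ) = Q(√233, √129))

Obviously Q(γ) ⊆ Q(√233, √129), and [Q(√233, √129):Q] = 4 (since 233, 129 are distinct squarefree integers > 1 with 30057 not a perfect square). To show equality we compute the minimal polynomial of γ. From γ = √233 + √129: γ^2 = 233 + 2√(30057) + 129 = 362 + 2√(30057), so γ^2 - 362 = 2√(30057); squaring, (γ^2 - 362)^2 = 4·30057, i.e. γ^4 - 724γ^2 + 131044 - 120228 = 0, i.e. γ^4 - 724γ^2 + 10816 = 0. So γ is a root of x^4 - 724x^2 + 10816. This polynomial is irreducible over Q: it has no rational root (each ±√233 ± √129 is irrational), and any factorization into two quadratics over Q would force √(30057) ∈ Q (pairing opposite roots) or √233, √129 ∈ Q (other pairings), all impossible. Hence [Q(γ):Q] = 4 = [Q(√233, √129):Q], so Q(γ) = Q(√233, √129).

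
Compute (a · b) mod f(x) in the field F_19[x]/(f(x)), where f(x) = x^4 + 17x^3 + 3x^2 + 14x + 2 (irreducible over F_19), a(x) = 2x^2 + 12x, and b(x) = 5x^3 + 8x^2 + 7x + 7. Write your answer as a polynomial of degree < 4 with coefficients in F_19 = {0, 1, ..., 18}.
a · b ≡ 6x^3 + 12x^2 + 12x + 17 (mod f(x))

Multiply in F_19[x]: a(x)·b(x) = (2x^2 + 12x)·(5x^3 + 8x^2 + 7x + 7) = 10x^5 + 15x^3 + 3x^2 + 8x. This has degree ≥ 4, so divide by f(x) over F_19: 10x^5 + 15x^3 + 3x^2 + 8x = (10x + 1)·(x^4 + 17x^3 + 3x^2 + 14x + 2) + (6x^3 + 12x^2 + 12x + 17). Hence a·b ≡ 6x^3 + 12x^2 + 12x + 17 (mod f). (F_19[x]/(f) is a field with 19^4 = 130321 elements since f is irreducible of degree 4.)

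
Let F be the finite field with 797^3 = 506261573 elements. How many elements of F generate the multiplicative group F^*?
There are φ(506261572) = 250192800 primitive elements

F_q^* is cyclic of order q - 1 = 506261572. A cyclic group of order m has exactly φ(m) generators. Here m = 506261572 = 2^2 · 157 · 199 · 4051, so the number of primitive elements is φ(506261572) = 250192800.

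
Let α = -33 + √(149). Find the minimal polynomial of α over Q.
m_α(x) = x^2 + 66x + 940

From α + 33 = √(149), squaring gives (α + 33)^2 = 149, i.e. α^2 + 66α + 1089 = 149, so α^2 + 66α + 940 = 0. The discriminant of x^2 + 66x + 940 is (66)^2 - 4·(940) = 4356 - 3760 = 596, and 4·(149) is not a perfect square in Q since 149 is squarefree and ≠ 1. Hence x^2 + 66x + 940 is irreducible over Q and is the minimal polynomial of α.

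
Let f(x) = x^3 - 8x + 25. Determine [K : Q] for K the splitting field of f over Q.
[K : Q] = 6

By the rational root test, any rational root of the monic integer polynomial f(x) = x^3 - 8x + 25 must be an integer dividing the constant term 25, i.e. one of ±{1, 5, 25}. Evaluating: f(1) = 18, f(-1) = 32, f(5) = 110, f(-5) = -60, f(25) = 15450, f(-25) = -15400; none is 0, so f has no rational root and is therefore irreducible over Q (a cubic with no linear factor over a field is irreducible). For an irreducible cubic, the Galois group is A_3 or S_3 according as the discriminant disc(f) = -4a^3 - 27b^2 = -4·(-8)^3 - 27·(25)^2 = -14827 is or is not a square in Q. Here disc(f) = -14827 is not a perfect square in Q, so the Galois group of f over Q is not contained in A_3 and must be all of S_3. The splitting field has degree |S_3| = 6 over Q, so [K : Q] = 6.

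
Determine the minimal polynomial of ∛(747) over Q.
m_α(x) = x^3 - 747

α satisfies α^3 = 747, so x^3 - 747 annihilates α. By the rational root test, a rational root p/q (in lowest terms) of x^3 - 747 would satisfy p^3 = 747 q^3, forcing q = 1 and p^3 = 747; but 747 is not a perfect cube, contradiction. A monic cubic over Q with no rational root is irreducible (any nontrivial factorization would include a linear factor). Hence x^3 - 747 is the minimal polynomial of α, and in particular [Q(α):Q] = 3.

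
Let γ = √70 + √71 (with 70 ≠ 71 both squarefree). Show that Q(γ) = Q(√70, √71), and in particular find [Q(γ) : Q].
[Q(γ) : Q] = 4 (equivalently, Q(γ) = Q(√70, √71))

Obviously Q(γ) ⊆ Q(√70, √71), and [Q(√70, √71):Q] = 4 (since 70, 71 are distinct squarefree integers > 1 with 4970 not a perfect square). To show equality we compute the minimal polynomial of γ. From γ = √70 + √71: γ^2 = 70 + 2√(4970) + 71 = 141 + 2√(4970), so γ^2 - 141 = 2√(4970); squaring, (γ^2 - 141)^2 = 4·4970, i.e. γ^4 - 282γ^2 + 19881 - 19880 = 0, i.e. γ^4 - 282γ^2 + 1 = 0. So γ is a root of x^4 - 282x^2 + 1. This polynomial is irreducible over Q: it has no rational root (each ±√70 ± √71 is irrational), and any factorization into two quadratics over Q would force √(4970) ∈ Q (pairing opposite roots) or √70, √71 ∈ Q (other pairings), all impossible. Hence [Q(γ):Q] = 4 = [Q(√70, √71):Q], so Q(γ) = Q(√70, √71).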